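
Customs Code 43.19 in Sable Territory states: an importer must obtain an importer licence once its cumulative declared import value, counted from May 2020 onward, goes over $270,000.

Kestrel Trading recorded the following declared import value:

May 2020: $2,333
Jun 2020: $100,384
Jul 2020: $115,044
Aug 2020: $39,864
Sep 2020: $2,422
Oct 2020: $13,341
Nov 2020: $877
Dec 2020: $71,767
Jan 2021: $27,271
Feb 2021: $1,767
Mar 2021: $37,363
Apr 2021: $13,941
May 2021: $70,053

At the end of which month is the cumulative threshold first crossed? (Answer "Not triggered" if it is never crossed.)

Through May 2020: $2,333
Through Jun 2020: $102,717
Through Jul 2020: $217,761
Through Aug 2020: $257,625
Through Sep 2020: $260,047
Through Oct 2020: $273,388 ← exceeds threshold

Oct 2020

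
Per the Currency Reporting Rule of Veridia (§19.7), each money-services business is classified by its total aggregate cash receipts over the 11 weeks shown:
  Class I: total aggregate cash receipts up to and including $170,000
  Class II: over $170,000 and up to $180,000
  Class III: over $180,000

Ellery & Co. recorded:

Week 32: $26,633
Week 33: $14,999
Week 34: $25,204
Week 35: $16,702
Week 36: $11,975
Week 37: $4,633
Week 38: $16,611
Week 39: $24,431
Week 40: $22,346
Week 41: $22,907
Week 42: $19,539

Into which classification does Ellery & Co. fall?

Class III

Total aggregate cash receipts: $26,633 + $14,999 + $25,204 + $16,702 + $11,975 + $4,633 + $16,611 + $24,431 + $22,346 + $22,907 + $19,539 = $205,980.
$205,980 > $180,000, so Class III applies.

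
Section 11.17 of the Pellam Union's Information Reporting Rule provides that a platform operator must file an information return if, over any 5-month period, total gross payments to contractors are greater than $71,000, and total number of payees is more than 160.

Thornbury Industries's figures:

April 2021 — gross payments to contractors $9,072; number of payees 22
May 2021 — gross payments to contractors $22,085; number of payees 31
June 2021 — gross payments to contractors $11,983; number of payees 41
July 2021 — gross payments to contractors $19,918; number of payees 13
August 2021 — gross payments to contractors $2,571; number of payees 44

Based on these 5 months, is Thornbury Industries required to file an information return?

Total gross payments to contractors: $9,072 + $22,085 + $11,983 + $19,918 + $2,571 = $65,629 (≤ $71,000).
Total number of payees: 22 + 31 + 41 + 13 + 44 = 151 (≤ 160).
The test is 'and': the rule requires both, and at least one is not exceeded.

No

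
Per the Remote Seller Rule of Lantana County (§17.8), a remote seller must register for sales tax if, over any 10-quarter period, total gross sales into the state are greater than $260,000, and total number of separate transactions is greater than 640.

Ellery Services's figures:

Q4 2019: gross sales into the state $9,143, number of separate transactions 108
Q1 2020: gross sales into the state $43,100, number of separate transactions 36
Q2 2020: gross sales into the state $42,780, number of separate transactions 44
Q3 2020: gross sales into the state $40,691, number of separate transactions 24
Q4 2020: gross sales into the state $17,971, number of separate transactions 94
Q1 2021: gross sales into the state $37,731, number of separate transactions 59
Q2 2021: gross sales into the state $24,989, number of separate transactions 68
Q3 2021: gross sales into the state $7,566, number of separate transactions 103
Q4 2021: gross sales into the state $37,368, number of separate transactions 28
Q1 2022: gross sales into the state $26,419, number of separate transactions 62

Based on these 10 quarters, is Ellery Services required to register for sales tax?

No

Total gross sales into the state: $9,143 + $43,100 + $42,780 + $40,691 + $17,971 + $37,731 + $24,989 + $7,566 + $37,368 + $26,419 = $287,758 (> $260,000).
Total number of separate transactions: 108 + 36 + 44 + 24 + 94 + 59 + 68 + 103 + 28 + 62 = 626 (≤ 640).
The test is 'and': the rule requires both, and at least one is not exceeded.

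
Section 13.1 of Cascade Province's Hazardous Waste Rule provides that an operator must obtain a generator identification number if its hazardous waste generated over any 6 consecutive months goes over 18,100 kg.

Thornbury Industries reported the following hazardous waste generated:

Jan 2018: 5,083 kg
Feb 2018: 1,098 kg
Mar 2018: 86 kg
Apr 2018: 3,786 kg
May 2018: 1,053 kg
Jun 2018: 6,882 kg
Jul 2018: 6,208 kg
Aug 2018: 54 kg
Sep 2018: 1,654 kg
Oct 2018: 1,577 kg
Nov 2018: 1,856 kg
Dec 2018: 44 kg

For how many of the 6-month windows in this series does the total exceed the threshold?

Jan 2018–Jun 2018: 5,083 kg + 1,098 kg + 86 kg + 3,786 kg + 1,053 kg + 6,882 kg = 17,988 kg (under)
Feb 2018–Jul 2018: 1,098 kg + 86 kg + 3,786 kg + 1,053 kg + 6,882 kg + 6,208 kg = 19,113 kg (over)
Mar 2018–Aug 2018: 86 kg + 3,786 kg + 1,053 kg + 6,882 kg + 6,208 kg + 54 kg = 18,069 kg (under)
Apr 2018–Sep 2018: 3,786 kg + 1,053 kg + 6,882 kg + 6,208 kg + 54 kg + 1,654 kg = 19,637 kg (over)
May 2018–Oct 2018: 1,053 kg + 6,882 kg + 6,208 kg + 54 kg + 1,654 kg + 1,577 kg = 17,428 kg (under)
Jun 2018–Nov 2018: 6,882 kg + 6,208 kg + 54 kg + 1,654 kg + 1,577 kg + 1,856 kg = 18,231 kg (over)
Jul 2018–Dec 2018: 6,208 kg + 54 kg + 1,654 kg + 1,577 kg + 1,856 kg + 44 kg = 11,393 kg (under)
3 windows exceed the threshold.

3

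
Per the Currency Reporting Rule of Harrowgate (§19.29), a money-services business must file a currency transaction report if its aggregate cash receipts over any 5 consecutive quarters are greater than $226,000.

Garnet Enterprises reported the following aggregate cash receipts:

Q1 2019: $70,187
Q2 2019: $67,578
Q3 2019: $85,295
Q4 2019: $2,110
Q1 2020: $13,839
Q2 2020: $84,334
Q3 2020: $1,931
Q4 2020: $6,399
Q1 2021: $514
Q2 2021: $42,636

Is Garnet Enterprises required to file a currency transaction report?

Yes

Q1 2019–Q1 2020: $70,187 + $67,578 + $85,295 + $2,110 + $13,839 = $239,009 (over)
Q2 2019–Q2 2020: $67,578 + $85,295 + $2,110 + $13,839 + $84,334 = $253,156 (over)
Q3 2019–Q3 2020: $85,295 + $2,110 + $13,839 + $84,334 + $1,931 = $187,509 (under)
Q4 2019–Q4 2020: $2,110 + $13,839 + $84,334 + $1,931 + $6,399 = $108,613 (under)
Q1 2020–Q1 2021: $13,839 + $84,334 + $1,931 + $6,399 + $514 = $107,017 (under)
Q2 2020–Q2 2021: $84,334 + $1,931 + $6,399 + $514 + $42,636 = $135,814 (under)
At least one window exceeds $226,000.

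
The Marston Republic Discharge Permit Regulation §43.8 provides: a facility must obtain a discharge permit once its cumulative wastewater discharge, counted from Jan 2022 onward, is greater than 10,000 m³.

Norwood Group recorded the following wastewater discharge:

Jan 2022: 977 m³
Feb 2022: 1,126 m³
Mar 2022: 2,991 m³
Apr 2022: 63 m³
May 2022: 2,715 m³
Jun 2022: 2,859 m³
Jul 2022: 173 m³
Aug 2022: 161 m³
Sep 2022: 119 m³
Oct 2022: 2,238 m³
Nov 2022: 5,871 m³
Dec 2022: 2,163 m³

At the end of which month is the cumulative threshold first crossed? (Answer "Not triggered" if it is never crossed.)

Through Jan 2022: 977 m³
Through Feb 2022: 2,103 m³
Through Mar 2022: 5,094 m³
Through Apr 2022: 5,157 m³
Through May 2022: 7,872 m³
Through Jun 2022: 10,731 m³ ← exceeds threshold

Jun 2022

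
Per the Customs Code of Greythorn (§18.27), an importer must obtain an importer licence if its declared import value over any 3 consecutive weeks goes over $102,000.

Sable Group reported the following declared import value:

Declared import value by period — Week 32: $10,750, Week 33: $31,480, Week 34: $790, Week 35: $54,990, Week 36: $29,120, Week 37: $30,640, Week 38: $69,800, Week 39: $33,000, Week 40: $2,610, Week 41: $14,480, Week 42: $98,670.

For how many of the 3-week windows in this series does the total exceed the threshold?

5

Week 32–Week 34: $10,750 + $31,480 + $790 = $43,020 (under)
Week 33–Week 35: $31,480 + $790 + $54,990 = $87,260 (under)
Week 34–Week 36: $790 + $54,990 + $29,120 = $84,900 (under)
Week 35–Week 37: $54,990 + $29,120 + $30,640 = $114,750 (over)
Week 36–Week 38: $29,120 + $30,640 + $69,800 = $129,560 (over)
Week 37–Week 39: $30,640 + $69,800 + $33,000 = $133,440 (over)
Week 38–Week 40: $69,800 + $33,000 + $2,610 = $105,410 (over)
Week 39–Week 41: $33,000 + $2,610 + $14,480 = $50,090 (under)
Week 40–Week 42: $2,610 + $14,480 + $98,670 = $115,760 (over)
5 windows exceed the threshold.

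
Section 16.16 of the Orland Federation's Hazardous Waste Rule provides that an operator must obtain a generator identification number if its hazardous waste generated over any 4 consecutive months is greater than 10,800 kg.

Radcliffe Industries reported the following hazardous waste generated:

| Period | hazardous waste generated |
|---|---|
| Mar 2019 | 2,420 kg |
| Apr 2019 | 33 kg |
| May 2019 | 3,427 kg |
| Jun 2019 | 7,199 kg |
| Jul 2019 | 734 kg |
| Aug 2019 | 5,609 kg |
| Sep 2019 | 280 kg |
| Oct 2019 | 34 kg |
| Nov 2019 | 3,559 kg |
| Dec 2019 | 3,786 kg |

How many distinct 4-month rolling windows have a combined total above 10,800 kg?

4

Mar 2019–Jun 2019: 2,420 kg + 33 kg + 3,427 kg + 7,199 kg = 13,079 kg (over)
Apr 2019–Jul 2019: 33 kg + 3,427 kg + 7,199 kg + 734 kg = 11,393 kg (over)
May 2019–Aug 2019: 3,427 kg + 7,199 kg + 734 kg + 5,609 kg = 16,969 kg (over)
Jun 2019–Sep 2019: 7,199 kg + 734 kg + 5,609 kg + 280 kg = 13,822 kg (over)
Jul 2019–Oct 2019: 734 kg + 5,609 kg + 280 kg + 34 kg = 6,657 kg (under)
Aug 2019–Nov 2019: 5,609 kg + 280 kg + 34 kg + 3,559 kg = 9,482 kg (under)
Sep 2019–Dec 2019: 280 kg + 34 kg + 3,559 kg + 3,786 kg = 7,659 kg (under)
4 windows exceed the threshold.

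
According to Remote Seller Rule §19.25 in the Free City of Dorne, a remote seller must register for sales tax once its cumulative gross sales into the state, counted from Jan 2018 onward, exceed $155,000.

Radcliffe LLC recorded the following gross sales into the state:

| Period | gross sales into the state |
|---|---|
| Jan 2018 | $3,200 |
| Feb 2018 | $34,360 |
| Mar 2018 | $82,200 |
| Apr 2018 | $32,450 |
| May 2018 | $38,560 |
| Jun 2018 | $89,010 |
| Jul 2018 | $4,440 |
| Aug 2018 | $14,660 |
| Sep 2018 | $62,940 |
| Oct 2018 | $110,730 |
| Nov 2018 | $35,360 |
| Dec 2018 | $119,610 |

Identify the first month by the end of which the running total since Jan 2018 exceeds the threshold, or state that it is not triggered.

May 2018

Through Jan 2018: $3,200
Through Feb 2018: $37,560
Through Mar 2018: $119,760
Through Apr 2018: $152,210
Through May 2018: $190,770 ← exceeds threshold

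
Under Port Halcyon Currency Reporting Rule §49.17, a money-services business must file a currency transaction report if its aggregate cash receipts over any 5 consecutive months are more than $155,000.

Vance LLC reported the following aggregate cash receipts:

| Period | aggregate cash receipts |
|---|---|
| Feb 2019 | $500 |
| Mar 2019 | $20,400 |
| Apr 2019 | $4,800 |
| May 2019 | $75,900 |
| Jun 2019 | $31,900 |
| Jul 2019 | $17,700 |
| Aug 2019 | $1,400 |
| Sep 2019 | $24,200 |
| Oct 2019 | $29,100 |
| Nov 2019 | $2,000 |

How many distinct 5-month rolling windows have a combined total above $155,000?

0

Feb 2019–Jun 2019: $500 + $20,400 + $4,800 + $75,900 + $31,900 = $133,500 (under)
Mar 2019–Jul 2019: $20,400 + $4,800 + $75,900 + $31,900 + $17,700 = $150,700 (under)
Apr 2019–Aug 2019: $4,800 + $75,900 + $31,900 + $17,700 + $1,400 = $131,700 (under)
May 2019–Sep 2019: $75,900 + $31,900 + $17,700 + $1,400 + $24,200 = $151,100 (under)
Jun 2019–Oct 2019: $31,900 + $17,700 + $1,400 + $24,200 + $29,100 = $104,300 (under)
Jul 2019–Nov 2019: $17,700 + $1,400 + $24,200 + $29,100 + $2,000 = $74,400 (under)
0 windows exceed the threshold.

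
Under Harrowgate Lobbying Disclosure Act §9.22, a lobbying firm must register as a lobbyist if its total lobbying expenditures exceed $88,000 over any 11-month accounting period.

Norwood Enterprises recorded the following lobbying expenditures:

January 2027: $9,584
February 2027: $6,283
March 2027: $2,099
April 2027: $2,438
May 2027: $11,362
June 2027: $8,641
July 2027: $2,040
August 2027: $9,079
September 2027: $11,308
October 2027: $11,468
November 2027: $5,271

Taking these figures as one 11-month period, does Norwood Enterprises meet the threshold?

No

Total lobbying expenditures: $9,584 + $6,283 + $2,099 + $2,438 + $11,362 + $8,641 + $2,040 + $9,079 + $11,308 + $11,468 + $5,271 = $79,573.
$79,573 ≤ $88,000, so the threshold is not exceeded.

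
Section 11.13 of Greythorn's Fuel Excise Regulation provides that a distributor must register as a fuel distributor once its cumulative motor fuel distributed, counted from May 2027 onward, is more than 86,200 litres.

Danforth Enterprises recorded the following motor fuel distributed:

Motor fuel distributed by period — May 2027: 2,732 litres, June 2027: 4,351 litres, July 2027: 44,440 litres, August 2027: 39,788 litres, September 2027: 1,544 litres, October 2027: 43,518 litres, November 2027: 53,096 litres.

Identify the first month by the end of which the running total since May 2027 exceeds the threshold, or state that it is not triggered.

August 2027

Through May 2027: 2,732 litres
Through June 2027: 7,083 litres
Through July 2027: 51,523 litres
Through August 2027: 91,311 litres ← exceeds threshold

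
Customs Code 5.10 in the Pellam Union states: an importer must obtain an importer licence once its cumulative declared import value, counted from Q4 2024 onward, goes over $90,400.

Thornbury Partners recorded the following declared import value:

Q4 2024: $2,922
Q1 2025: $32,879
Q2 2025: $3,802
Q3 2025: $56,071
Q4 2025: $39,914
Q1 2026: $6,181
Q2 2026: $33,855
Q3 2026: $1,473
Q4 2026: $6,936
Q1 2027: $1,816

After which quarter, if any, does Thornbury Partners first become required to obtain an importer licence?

Q3 2025

Through Q4 2024: $2,922
Through Q1 2025: $35,801
Through Q2 2025: $39,603
Through Q3 2025: $95,674 ← exceeds threshold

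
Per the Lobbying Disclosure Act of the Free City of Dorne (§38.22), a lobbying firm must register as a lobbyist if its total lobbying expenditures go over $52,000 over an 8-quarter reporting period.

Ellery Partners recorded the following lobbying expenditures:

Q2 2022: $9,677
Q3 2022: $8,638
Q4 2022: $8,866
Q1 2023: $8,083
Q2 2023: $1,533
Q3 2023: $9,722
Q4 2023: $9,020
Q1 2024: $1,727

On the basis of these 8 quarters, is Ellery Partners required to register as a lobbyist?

Yes

Total lobbying expenditures: $9,677 + $8,638 + $8,866 + $8,083 + $1,533 + $9,722 + $9,020 + $1,727 = $57,266.
$57,266 > $52,000, so the threshold is exceeded.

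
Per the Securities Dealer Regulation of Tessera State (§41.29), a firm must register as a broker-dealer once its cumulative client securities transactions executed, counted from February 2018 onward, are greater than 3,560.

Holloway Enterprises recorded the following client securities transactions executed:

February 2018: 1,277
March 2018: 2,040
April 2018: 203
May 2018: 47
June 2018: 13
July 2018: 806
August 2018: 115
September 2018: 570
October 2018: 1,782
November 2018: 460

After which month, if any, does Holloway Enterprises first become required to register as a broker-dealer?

May 2018

Through February 2018: 1,277
Through March 2018: 3,317
Through April 2018: 3,520
Through May 2018: 3,567 ← exceeds threshold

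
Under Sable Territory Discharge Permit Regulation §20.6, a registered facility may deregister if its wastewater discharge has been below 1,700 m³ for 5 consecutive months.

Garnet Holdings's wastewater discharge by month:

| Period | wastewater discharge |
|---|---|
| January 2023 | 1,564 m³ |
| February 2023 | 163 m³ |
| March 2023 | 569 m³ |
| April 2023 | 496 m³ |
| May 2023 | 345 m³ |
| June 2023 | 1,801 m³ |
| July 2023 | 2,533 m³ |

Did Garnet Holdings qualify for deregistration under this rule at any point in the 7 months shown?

Months below 1,700 m³: January 2023, February 2023, March 2023, April 2023, May 2023.
Longest run of consecutive months below the threshold: 5.
5 ≥ 5, so Garnet Holdings became eligible.

Yes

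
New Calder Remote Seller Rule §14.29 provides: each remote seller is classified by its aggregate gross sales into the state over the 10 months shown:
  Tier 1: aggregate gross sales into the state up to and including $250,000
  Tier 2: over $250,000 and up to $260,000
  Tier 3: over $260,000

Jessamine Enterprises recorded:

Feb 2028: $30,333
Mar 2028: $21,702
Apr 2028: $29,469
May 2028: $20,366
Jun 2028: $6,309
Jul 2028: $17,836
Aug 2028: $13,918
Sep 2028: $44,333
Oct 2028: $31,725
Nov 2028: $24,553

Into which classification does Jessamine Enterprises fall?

Tier 1

Aggregate gross sales into the state: $30,333 + $21,702 + $29,469 + $20,366 + $6,309 + $17,836 + $13,918 + $44,333 + $31,725 + $24,553 = $240,544.
$240,544 ≤ $250,000, so Tier 1 applies.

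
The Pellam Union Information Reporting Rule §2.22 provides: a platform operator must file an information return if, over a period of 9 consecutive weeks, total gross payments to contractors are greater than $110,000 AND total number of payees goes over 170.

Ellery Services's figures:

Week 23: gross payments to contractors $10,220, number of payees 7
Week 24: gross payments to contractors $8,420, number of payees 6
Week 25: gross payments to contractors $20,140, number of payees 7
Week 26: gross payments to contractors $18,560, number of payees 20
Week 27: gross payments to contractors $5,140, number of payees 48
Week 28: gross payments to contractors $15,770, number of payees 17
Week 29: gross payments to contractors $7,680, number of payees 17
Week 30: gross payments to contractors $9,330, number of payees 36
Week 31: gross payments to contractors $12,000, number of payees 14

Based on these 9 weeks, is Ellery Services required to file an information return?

No

Total gross payments to contractors: $10,220 + $8,420 + $20,140 + $18,560 + $5,140 + $15,770 + $7,680 + $9,330 + $12,000 = $107,260 (≤ $110,000).
Total number of payees: 7 + 6 + 7 + 20 + 48 + 17 + 17 + 36 + 14 = 172 (> 170).
The test is 'and': the rule requires both, and at least one is not exceeded.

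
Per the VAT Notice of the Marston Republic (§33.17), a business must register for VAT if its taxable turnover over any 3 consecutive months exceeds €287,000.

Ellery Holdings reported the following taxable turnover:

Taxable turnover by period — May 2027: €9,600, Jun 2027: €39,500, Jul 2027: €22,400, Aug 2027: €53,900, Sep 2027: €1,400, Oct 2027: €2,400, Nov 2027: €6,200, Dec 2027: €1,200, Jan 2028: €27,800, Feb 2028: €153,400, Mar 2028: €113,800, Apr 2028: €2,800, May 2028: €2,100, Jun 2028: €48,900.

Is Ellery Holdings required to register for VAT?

Yes

May 2027–Jul 2027: €9,600 + €39,500 + €22,400 = €71,500 (under)
Jun 2027–Aug 2027: €39,500 + €22,400 + €53,900 = €115,800 (under)
Jul 2027–Sep 2027: €22,400 + €53,900 + €1,400 = €77,700 (under)
Aug 2027–Oct 2027: €53,900 + €1,400 + €2,400 = €57,700 (under)
Sep 2027–Nov 2027: €1,400 + €2,400 + €6,200 = €10,000 (under)
Oct 2027–Dec 2027: €2,400 + €6,200 + €1,200 = €9,800 (under)
Nov 2027–Jan 2028: €6,200 + €1,200 + €27,800 = €35,200 (under)
Dec 2027–Feb 2028: €1,200 + €27,800 + €153,400 = €182,400 (under)
Jan 2028–Mar 2028: €27,800 + €153,400 + €113,800 = €295,000 (over)
Feb 2028–Apr 2028: €153,400 + €113,800 + €2,800 = €270,000 (under)
Mar 2028–May 2028: €113,800 + €2,800 + €2,100 = €118,700 (under)
Apr 2028–Jun 2028: €2,800 + €2,100 + €48,900 = €53,800 (under)
At least one window exceeds €287,000.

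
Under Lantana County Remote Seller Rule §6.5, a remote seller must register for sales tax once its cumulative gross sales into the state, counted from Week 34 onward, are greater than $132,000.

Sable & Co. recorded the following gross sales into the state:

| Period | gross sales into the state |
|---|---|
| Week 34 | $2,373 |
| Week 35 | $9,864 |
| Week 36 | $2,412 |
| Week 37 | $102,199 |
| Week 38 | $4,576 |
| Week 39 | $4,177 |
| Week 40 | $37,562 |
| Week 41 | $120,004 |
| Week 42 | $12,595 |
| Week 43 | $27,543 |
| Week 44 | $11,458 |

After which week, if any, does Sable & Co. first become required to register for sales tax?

Through Week 34: $2,373
Through Week 35: $12,237
Through Week 36: $14,649
Through Week 37: $116,848
Through Week 38: $121,424
Through Week 39: $125,601
Through Week 40: $163,163 ← exceeds threshold

Week 40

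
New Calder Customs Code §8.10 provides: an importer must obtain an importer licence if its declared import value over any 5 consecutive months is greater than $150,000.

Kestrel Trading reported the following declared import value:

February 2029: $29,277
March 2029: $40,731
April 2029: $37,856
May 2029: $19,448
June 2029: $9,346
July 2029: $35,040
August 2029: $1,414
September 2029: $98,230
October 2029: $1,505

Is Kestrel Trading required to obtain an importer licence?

Yes

February 2029–June 2029: $29,277 + $40,731 + $37,856 + $19,448 + $9,346 = $136,658 (under)
March 2029–July 2029: $40,731 + $37,856 + $19,448 + $9,346 + $35,040 = $142,421 (under)
April 2029–August 2029: $37,856 + $19,448 + $9,346 + $35,040 + $1,414 = $103,104 (under)
May 2029–September 2029: $19,448 + $9,346 + $35,040 + $1,414 + $98,230 = $163,478 (over)
June 2029–October 2029: $9,346 + $35,040 + $1,414 + $98,230 + $1,505 = $145,535 (under)
At least one window exceeds $150,000.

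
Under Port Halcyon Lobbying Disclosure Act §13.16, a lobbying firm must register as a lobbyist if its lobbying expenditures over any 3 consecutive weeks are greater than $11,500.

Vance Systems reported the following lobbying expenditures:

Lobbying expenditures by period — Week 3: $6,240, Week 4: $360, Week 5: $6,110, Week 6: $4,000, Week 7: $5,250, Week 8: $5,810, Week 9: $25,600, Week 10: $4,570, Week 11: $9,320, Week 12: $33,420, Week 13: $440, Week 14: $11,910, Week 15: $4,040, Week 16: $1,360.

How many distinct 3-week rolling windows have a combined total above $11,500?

Week 3–Week 5: $6,240 + $360 + $6,110 = $12,710 (over)
Week 4–Week 6: $360 + $6,110 + $4,000 = $10,470 (under)
Week 5–Week 7: $6,110 + $4,000 + $5,250 = $15,360 (over)
Week 6–Week 8: $4,000 + $5,250 + $5,810 = $15,060 (over)
Week 7–Week 9: $5,250 + $5,810 + $25,600 = $36,660 (over)
Week 8–Week 10: $5,810 + $25,600 + $4,570 = $35,980 (over)
Week 9–Week 11: $25,600 + $4,570 + $9,320 = $39,490 (over)
Week 10–Week 12: $4,570 + $9,320 + $33,420 = $47,310 (over)
Week 11–Week 13: $9,320 + $33,420 + $440 = $43,180 (over)
Week 12–Week 14: $33,420 + $440 + $11,910 = $45,770 (over)
Week 13–Week 15: $440 + $11,910 + $4,040 = $16,390 (over)
Week 14–Week 16: $11,910 + $4,040 + $1,360 = $17,310 (over)
11 windows exceed the threshold.

11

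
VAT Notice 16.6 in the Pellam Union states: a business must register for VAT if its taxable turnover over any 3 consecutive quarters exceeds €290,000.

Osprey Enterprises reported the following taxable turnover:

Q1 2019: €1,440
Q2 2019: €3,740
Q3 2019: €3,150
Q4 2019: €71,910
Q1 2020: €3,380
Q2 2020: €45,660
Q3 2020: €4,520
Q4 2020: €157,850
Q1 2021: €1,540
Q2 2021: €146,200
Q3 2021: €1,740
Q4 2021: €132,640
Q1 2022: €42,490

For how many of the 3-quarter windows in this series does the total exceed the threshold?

1

Q1 2019–Q3 2019: €1,440 + €3,740 + €3,150 = €8,330 (under)
Q2 2019–Q4 2019: €3,740 + €3,150 + €71,910 = €78,800 (under)
Q3 2019–Q1 2020: €3,150 + €71,910 + €3,380 = €78,440 (under)
Q4 2019–Q2 2020: €71,910 + €3,380 + €45,660 = €120,950 (under)
Q1 2020–Q3 2020: €3,380 + €45,660 + €4,520 = €53,560 (under)
Q2 2020–Q4 2020: €45,660 + €4,520 + €157,850 = €208,030 (under)
Q3 2020–Q1 2021: €4,520 + €157,850 + €1,540 = €163,910 (under)
Q4 2020–Q2 2021: €157,850 + €1,540 + €146,200 = €305,590 (over)
Q1 2021–Q3 2021: €1,540 + €146,200 + €1,740 = €149,480 (under)
Q2 2021–Q4 2021: €146,200 + €1,740 + €132,640 = €280,580 (under)
Q3 2021–Q1 2022: €1,740 + €132,640 + €42,490 = €176,870 (under)
1 window exceeds the threshold.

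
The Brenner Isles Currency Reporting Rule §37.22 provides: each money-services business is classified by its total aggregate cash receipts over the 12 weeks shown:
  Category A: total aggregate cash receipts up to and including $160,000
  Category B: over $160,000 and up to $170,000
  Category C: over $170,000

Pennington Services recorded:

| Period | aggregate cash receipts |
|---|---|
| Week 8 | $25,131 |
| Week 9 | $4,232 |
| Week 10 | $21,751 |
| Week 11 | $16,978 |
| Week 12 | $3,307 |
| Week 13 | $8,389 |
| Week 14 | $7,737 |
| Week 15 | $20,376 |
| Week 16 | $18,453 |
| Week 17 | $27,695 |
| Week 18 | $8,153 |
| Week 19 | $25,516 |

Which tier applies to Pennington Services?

Total aggregate cash receipts: $25,131 + $4,232 + $21,751 + $16,978 + $3,307 + $8,389 + $7,737 + $20,376 + $18,453 + $27,695 + $8,153 + $25,516 = $187,718.
$187,718 > $170,000, so Category C applies.

Category C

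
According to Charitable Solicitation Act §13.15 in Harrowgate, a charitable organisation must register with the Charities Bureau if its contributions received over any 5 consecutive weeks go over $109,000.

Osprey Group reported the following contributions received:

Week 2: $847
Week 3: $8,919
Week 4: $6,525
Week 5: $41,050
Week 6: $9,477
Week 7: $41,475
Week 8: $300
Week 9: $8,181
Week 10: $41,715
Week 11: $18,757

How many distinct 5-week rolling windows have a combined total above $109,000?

1

Week 2–Week 6: $847 + $8,919 + $6,525 + $41,050 + $9,477 = $66,818 (under)
Week 3–Week 7: $8,919 + $6,525 + $41,050 + $9,477 + $41,475 = $107,446 (under)
Week 4–Week 8: $6,525 + $41,050 + $9,477 + $41,475 + $300 = $98,827 (under)
Week 5–Week 9: $41,050 + $9,477 + $41,475 + $300 + $8,181 = $100,483 (under)
Week 6–Week 10: $9,477 + $41,475 + $300 + $8,181 + $41,715 = $101,148 (under)
Week 7–Week 11: $41,475 + $300 + $8,181 + $41,715 + $18,757 = $110,428 (over)
1 window exceeds the threshold.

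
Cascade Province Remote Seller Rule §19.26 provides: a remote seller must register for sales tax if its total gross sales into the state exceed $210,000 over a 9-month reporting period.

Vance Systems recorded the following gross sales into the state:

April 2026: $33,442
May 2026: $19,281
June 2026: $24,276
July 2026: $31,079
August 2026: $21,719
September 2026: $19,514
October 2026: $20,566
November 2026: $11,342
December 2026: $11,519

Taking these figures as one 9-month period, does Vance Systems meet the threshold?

No

Total gross sales into the state: $33,442 + $19,281 + $24,276 + $31,079 + $21,719 + $19,514 + $20,566 + $11,342 + $11,519 = $192,738.
$192,738 ≤ $210,000, so the threshold is not exceeded.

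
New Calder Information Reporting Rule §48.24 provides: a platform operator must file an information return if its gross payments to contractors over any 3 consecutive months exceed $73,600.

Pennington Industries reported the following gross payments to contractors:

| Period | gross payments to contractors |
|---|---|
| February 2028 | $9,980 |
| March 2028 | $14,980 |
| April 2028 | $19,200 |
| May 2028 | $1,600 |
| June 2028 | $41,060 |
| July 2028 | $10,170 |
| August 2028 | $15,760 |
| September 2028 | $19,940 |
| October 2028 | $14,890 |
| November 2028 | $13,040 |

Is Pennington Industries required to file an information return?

February 2028–April 2028: $9,980 + $14,980 + $19,200 = $44,160 (under)
March 2028–May 2028: $14,980 + $19,200 + $1,600 = $35,780 (under)
April 2028–June 2028: $19,200 + $1,600 + $41,060 = $61,860 (under)
May 2028–July 2028: $1,600 + $41,060 + $10,170 = $52,830 (under)
June 2028–August 2028: $41,060 + $10,170 + $15,760 = $66,990 (under)
July 2028–September 2028: $10,170 + $15,760 + $19,940 = $45,870 (under)
August 2028–October 2028: $15,760 + $19,940 + $14,890 = $50,590 (under)
September 2028–November 2028: $19,940 + $14,890 + $13,040 = $47,870 (under)
No window exceeds $73,600.

No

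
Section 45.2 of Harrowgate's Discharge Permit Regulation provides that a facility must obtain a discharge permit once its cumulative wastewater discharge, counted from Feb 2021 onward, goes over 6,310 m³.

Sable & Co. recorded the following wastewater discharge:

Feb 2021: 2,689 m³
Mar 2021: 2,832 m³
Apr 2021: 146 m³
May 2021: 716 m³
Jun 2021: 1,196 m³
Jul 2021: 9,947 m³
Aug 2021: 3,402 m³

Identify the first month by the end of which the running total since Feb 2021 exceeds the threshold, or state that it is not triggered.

Through Feb 2021: 2,689 m³
Through Mar 2021: 5,521 m³
Through Apr 2021: 5,667 m³
Through May 2021: 6,383 m³ ← exceeds threshold

May 2021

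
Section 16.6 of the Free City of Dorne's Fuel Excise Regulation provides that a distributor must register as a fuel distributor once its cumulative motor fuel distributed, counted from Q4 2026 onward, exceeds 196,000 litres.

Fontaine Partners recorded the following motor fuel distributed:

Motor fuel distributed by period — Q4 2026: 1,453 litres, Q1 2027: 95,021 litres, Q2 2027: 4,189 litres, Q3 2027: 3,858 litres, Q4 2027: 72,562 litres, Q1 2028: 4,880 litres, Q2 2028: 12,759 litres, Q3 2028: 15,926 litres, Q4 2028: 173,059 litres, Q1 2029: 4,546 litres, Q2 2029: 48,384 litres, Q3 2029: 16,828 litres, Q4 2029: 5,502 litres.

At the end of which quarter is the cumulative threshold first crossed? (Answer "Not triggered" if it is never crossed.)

Through Q4 2026: 1,453 litres
Through Q1 2027: 96,474 litres
Through Q2 2027: 100,663 litres
Through Q3 2027: 104,521 litres
Through Q4 2027: 177,083 litres
Through Q1 2028: 181,963 litres
Through Q2 2028: 194,722 litres
Through Q3 2028: 210,648 litres ← exceeds threshold

Q3 2028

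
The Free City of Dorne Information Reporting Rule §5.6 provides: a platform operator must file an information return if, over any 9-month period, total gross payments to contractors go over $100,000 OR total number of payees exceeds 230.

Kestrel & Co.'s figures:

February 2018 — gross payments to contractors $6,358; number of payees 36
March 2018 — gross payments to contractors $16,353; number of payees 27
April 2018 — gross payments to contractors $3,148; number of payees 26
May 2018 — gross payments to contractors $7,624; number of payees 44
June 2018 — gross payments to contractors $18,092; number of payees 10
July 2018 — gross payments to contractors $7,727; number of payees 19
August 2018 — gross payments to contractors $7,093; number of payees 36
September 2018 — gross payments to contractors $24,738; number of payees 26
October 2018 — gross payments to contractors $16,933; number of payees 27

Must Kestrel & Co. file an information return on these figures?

Yes

Total gross payments to contractors: $6,358 + $16,353 + $3,148 + $7,624 + $18,092 + $7,727 + $7,093 + $24,738 + $16,933 = $108,066 (> $100,000).
Total number of payees: 36 + 27 + 26 + 44 + 10 + 19 + 36 + 26 + 27 = 251 (> 230).
The test is 'or': at least one threshold is exceeded.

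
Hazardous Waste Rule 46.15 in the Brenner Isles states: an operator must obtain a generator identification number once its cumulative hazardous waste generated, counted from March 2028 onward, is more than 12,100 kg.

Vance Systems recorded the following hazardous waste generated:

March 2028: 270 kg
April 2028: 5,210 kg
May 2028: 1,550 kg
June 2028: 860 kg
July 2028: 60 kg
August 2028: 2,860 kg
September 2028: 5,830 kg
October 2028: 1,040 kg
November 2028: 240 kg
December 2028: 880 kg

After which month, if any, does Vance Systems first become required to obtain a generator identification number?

Through March 2028: 270 kg
Through April 2028: 5,480 kg
Through May 2028: 7,030 kg
Through June 2028: 7,890 kg
Through July 2028: 7,950 kg
Through August 2028: 10,810 kg
Through September 2028: 16,640 kg ← exceeds threshold

September 2028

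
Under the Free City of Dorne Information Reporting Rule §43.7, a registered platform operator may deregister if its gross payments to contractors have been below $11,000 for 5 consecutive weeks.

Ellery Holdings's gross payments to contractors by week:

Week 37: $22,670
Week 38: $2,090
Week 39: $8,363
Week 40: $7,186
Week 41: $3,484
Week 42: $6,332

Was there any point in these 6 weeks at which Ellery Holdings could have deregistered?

Yes

Weeks below $11,000: Week 38, Week 39, Week 40, Week 41, Week 42.
Longest run of consecutive weeks below the threshold: 5.
5 ≥ 5, so Ellery Holdings became eligible.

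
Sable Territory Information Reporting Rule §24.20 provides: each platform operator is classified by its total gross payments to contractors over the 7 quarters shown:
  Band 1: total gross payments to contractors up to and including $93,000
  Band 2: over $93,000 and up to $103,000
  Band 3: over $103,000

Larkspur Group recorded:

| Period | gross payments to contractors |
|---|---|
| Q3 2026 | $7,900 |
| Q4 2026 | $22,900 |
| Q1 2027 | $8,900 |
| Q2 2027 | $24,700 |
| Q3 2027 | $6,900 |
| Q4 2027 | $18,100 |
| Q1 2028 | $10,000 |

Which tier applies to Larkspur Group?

Band 2

Total gross payments to contractors: $7,900 + $22,900 + $8,900 + $24,700 + $6,900 + $18,100 + $10,000 = $99,400.
$93,000 < $99,400 ≤ $103,000, so Band 2 applies.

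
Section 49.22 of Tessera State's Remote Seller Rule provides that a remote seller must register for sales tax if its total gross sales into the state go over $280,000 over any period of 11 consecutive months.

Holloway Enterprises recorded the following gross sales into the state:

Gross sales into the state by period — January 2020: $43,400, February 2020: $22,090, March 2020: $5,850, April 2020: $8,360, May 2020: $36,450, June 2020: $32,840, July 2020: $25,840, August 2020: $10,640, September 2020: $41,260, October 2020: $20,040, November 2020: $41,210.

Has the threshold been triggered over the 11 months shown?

Total gross sales into the state: $43,400 + $22,090 + $5,850 + $8,360 + $36,450 + $32,840 + $25,840 + $10,640 + $41,260 + $20,040 + $41,210 = $287,980.
$287,980 > $280,000, so the threshold is exceeded.

Yes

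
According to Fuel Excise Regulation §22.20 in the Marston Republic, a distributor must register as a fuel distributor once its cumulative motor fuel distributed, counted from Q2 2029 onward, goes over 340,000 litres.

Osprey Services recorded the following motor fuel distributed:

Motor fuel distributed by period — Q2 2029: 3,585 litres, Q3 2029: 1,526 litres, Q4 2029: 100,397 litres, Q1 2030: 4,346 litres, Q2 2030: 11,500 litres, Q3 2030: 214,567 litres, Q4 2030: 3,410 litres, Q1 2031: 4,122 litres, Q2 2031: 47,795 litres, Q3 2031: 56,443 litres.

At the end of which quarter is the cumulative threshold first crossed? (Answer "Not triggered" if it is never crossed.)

Q1 2031

Through Q2 2029: 3,585 litres
Through Q3 2029: 5,111 litres
Through Q4 2029: 105,508 litres
Through Q1 2030: 109,854 litres
Through Q2 2030: 121,354 litres
Through Q3 2030: 335,921 litres
Through Q4 2030: 339,331 litres
Through Q1 2031: 343,453 litres ← exceeds threshold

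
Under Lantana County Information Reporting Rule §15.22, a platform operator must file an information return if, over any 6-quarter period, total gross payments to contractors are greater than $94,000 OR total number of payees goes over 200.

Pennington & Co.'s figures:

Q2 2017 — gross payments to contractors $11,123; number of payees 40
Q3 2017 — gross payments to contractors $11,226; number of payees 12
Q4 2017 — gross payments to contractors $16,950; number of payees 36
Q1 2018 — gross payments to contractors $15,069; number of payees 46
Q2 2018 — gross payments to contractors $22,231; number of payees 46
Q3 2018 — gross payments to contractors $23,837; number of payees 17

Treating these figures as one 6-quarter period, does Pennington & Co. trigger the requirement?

Yes

Total gross payments to contractors: $11,123 + $11,226 + $16,950 + $15,069 + $22,231 + $23,837 = $100,436 (> $94,000).
Total number of payees: 40 + 12 + 36 + 46 + 46 + 17 = 197 (≤ 200).
The test is 'or': at least one threshold is exceeded.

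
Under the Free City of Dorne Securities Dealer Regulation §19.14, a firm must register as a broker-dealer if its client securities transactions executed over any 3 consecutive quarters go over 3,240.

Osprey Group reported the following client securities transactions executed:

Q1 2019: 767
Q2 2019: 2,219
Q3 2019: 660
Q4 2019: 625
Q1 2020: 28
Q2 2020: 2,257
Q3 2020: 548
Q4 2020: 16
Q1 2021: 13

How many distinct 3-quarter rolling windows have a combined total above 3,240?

2

Q1 2019–Q3 2019: 767 + 2,219 + 660 = 3,646 (over)
Q2 2019–Q4 2019: 2,219 + 660 + 625 = 3,504 (over)
Q3 2019–Q1 2020: 660 + 625 + 28 = 1,313 (under)
Q4 2019–Q2 2020: 625 + 28 + 2,257 = 2,910 (under)
Q1 2020–Q3 2020: 28 + 2,257 + 548 = 2,833 (under)
Q2 2020–Q4 2020: 2,257 + 548 + 16 = 2,821 (under)
Q3 2020–Q1 2021: 548 + 16 + 13 = 577 (under)
2 windows exceed the threshold.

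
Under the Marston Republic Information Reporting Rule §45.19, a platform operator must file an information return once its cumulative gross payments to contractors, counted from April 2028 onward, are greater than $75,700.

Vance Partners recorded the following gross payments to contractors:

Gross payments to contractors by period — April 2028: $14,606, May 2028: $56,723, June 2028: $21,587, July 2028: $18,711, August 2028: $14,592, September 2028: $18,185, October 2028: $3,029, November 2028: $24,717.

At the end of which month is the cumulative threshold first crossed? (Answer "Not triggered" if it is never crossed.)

June 2028

Through April 2028: $14,606
Through May 2028: $71,329
Through June 2028: $92,916 ← exceeds threshold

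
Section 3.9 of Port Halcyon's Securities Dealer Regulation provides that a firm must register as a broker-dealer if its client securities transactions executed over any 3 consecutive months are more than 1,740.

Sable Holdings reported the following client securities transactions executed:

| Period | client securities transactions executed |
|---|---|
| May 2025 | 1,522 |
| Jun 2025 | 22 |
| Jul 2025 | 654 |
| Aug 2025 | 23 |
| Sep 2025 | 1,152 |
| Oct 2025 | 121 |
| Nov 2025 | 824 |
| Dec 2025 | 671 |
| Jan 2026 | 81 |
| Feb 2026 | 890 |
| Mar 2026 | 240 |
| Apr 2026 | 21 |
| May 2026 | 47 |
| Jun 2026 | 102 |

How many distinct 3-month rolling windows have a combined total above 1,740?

3

May 2025–Jul 2025: 1,522 + 22 + 654 = 2,198 (over)
Jun 2025–Aug 2025: 22 + 654 + 23 = 699 (under)
Jul 2025–Sep 2025: 654 + 23 + 1,152 = 1,829 (over)
Aug 2025–Oct 2025: 23 + 1,152 + 121 = 1,296 (under)
Sep 2025–Nov 2025: 1,152 + 121 + 824 = 2,097 (over)
Oct 2025–Dec 2025: 121 + 824 + 671 = 1,616 (under)
Nov 2025–Jan 2026: 824 + 671 + 81 = 1,576 (under)
Dec 2025–Feb 2026: 671 + 81 + 890 = 1,642 (under)
Jan 2026–Mar 2026: 81 + 890 + 240 = 1,211 (under)
Feb 2026–Apr 2026: 890 + 240 + 21 = 1,151 (under)
Mar 2026–May 2026: 240 + 21 + 47 = 308 (under)
Apr 2026–Jun 2026: 21 + 47 + 102 = 170 (under)
3 windows exceed the threshold.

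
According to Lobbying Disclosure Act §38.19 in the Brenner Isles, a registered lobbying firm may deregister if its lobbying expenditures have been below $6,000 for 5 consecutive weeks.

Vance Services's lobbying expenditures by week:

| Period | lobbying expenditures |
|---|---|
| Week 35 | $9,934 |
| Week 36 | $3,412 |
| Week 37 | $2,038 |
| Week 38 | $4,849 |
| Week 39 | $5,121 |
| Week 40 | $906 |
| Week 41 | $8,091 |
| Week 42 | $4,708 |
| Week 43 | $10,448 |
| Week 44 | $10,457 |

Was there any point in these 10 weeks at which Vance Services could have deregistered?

Weeks below $6,000: Week 36, Week 37, Week 38, Week 39, Week 40, Week 42.
Longest run of consecutive weeks below the threshold: 5.
5 ≥ 5, so Vance Services became eligible.

Yes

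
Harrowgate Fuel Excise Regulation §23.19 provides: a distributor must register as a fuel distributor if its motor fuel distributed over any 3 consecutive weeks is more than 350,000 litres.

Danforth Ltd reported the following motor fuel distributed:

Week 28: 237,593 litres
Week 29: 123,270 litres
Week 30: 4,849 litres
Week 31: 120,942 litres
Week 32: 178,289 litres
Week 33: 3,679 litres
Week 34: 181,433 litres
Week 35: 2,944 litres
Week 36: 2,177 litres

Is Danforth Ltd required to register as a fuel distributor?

Week 28–Week 30: 237,593 litres + 123,270 litres + 4,849 litres = 365,712 litres (over)
Week 29–Week 31: 123,270 litres + 4,849 litres + 120,942 litres = 249,061 litres (under)
Week 30–Week 32: 4,849 litres + 120,942 litres + 178,289 litres = 304,080 litres (under)
Week 31–Week 33: 120,942 litres + 178,289 litres + 3,679 litres = 302,910 litres (under)
Week 32–Week 34: 178,289 litres + 3,679 litres + 181,433 litres = 363,401 litres (over)
Week 33–Week 35: 3,679 litres + 181,433 litres + 2,944 litres = 188,056 litres (under)
Week 34–Week 36: 181,433 litres + 2,944 litres + 2,177 litres = 186,554 litres (under)
At least one window exceeds 350,000 litres.

Yes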